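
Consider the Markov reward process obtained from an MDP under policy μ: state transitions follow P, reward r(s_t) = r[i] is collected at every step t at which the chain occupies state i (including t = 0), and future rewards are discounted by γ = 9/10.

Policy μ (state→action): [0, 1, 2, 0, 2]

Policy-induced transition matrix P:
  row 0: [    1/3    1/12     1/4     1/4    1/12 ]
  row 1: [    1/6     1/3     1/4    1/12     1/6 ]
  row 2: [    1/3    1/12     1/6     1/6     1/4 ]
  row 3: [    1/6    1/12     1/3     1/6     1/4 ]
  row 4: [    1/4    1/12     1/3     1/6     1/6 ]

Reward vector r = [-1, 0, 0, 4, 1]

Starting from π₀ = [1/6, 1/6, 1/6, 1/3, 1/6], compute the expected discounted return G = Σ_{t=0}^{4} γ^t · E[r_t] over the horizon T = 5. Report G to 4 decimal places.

G = 3.2692

t=0: π = [0.1667, 0.1667, 0.1667, 0.3333, 0.1667], E[r] = 1.3333, γ^t·E[r] = 1.333333, running G = 1.333333
t=1: π = [0.2361, 0.1250, 0.2778, 0.1667, 0.1944], E[r] = 0.6250, γ^t·E[r] = 0.562500, running G = 1.895833
t=2: π = [0.2685, 0.1146, 0.2569, 0.1759, 0.1840], E[r] = 0.6192, γ^t·E[r] = 0.501563, running G = 2.397396
t=3: π = [0.2696, 0.1120, 0.2586, 0.1795, 0.1804], E[r] = 0.6288, γ^t·E[r] = 0.458367, running G = 2.855763
t=4: π = [0.2697, 0.1113, 0.2584, 0.1798, 0.1807], E[r] = 0.6302, γ^t·E[r] = 0.413464, running G = 3.269227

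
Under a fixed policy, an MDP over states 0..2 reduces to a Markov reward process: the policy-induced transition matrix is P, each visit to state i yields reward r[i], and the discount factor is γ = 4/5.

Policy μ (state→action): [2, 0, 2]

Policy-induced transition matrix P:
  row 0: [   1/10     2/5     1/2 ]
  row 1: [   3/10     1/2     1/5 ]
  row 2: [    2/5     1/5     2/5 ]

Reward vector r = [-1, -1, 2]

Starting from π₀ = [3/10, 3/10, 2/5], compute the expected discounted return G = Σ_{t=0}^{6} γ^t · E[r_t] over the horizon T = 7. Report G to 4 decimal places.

G = 0.4349

t=0: π = [0.3000, 0.3000, 0.4000], E[r] = 0.2000, γ^t·E[r] = 0.200000, running G = 0.200000
t=1: π = [0.2800, 0.3500, 0.3700], E[r] = 0.1100, γ^t·E[r] = 0.088000, running G = 0.288000
t=2: π = [0.2810, 0.3610, 0.3580], E[r] = 0.0740, γ^t·E[r] = 0.047360, running G = 0.335360
t=3: π = [0.2796, 0.3645, 0.3559], E[r] = 0.0677, γ^t·E[r] = 0.034662, running G = 0.370022
t=4: π = [0.2797, 0.3653, 0.3551], E[r] = 0.0652, γ^t·E[r] = 0.026698, running G = 0.396720
t=5: π = [0.2796, 0.3655, 0.3549], E[r] = 0.0647, γ^t·E[r] = 0.021214, running G = 0.417934
t=6: π = [0.2796, 0.3656, 0.3549], E[r] = 0.0646, γ^t·E[r] = 0.016925, running G = 0.434859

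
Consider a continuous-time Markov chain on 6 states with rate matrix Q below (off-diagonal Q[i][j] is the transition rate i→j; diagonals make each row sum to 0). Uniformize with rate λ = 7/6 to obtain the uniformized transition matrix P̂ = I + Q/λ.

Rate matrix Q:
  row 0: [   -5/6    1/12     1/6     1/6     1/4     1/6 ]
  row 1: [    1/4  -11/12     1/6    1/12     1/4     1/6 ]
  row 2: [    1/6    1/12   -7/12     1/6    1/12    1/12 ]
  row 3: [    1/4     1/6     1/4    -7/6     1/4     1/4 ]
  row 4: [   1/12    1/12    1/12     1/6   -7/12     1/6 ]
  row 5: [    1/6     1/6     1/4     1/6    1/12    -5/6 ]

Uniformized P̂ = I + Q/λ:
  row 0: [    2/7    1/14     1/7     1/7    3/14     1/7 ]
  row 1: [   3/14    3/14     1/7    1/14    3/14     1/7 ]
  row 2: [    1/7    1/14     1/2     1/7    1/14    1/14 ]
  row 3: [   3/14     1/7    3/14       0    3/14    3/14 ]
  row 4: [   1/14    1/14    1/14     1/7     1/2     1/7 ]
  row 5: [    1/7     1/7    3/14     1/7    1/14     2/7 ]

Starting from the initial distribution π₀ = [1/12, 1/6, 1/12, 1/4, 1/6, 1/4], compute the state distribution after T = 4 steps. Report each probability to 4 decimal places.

π = [0.1670, 0.1066, 0.2272, 0.1184, 0.2230, 0.1579]

t=0: π = [0.0833, 0.1667, 0.0833, 0.2500, 0.1667, 0.2500]
t=1: π = [0.1726, 0.1310, 0.1964, 0.0952, 0.2143, 0.1905]
t=2: π = [0.1684, 0.1105, 0.2181, 0.1199, 0.2202, 0.1628]
t=3: π = [0.1676, 0.1074, 0.2252, 0.1178, 0.2228, 0.1591]
t=4: π = [0.1670, 0.1066, 0.2272, 0.1184, 0.2230, 0.1579]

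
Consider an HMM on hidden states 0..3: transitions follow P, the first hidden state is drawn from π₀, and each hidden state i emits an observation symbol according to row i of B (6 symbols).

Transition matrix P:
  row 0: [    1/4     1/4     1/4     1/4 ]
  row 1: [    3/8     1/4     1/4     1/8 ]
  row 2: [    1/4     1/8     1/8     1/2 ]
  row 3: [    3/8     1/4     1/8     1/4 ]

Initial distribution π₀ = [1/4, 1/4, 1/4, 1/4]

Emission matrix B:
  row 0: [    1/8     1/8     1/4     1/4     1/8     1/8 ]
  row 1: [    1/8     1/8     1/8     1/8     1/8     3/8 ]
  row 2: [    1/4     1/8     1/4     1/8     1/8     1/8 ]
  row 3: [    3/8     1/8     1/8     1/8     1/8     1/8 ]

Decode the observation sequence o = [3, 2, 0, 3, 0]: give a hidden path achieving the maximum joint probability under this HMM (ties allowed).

t=0: δ = [6.250e-02, 3.125e-02, 3.125e-02, 3.125e-02]  (obs o_0=3)
t=1: δ = [3.906e-03, 1.953e-03, 3.906e-03, 1.953e-03]  ψ = [0, 0, 0, 0]  (obs o_1=2)
t=2: δ = [1.221e-04, 1.221e-04, 2.441e-04, 7.324e-04]  ψ = [0, 0, 0, 2]  (obs o_2=0)
t=3: δ = [6.866e-05, 2.289e-05, 1.144e-05, 2.289e-05]  ψ = [3, 3, 3, 3]  (obs o_3=3)
t=4: δ = [2.146e-06, 2.146e-06, 4.292e-06, 6.437e-06]  ψ = [0, 0, 0, 0]  (obs o_4=0)
backtrack: best end state = 3; path = [0, 2, 3, 0, 3]

path = [0, 2, 3, 0, 3]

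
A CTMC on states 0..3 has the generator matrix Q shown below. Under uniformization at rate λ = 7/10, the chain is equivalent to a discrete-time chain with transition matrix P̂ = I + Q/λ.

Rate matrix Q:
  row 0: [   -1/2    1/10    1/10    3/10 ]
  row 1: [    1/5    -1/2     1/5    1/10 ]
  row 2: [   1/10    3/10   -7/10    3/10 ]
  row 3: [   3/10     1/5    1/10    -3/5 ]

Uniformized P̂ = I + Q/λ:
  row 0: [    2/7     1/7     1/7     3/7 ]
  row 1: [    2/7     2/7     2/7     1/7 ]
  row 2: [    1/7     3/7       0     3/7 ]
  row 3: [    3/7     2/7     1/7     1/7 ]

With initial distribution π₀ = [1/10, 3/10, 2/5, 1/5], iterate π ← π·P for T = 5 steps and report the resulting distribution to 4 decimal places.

π = [0.3020, 0.2650, 0.1582, 0.2748]

t=0: π = [0.1000, 0.3000, 0.4000, 0.2000]
t=1: π = [0.2571, 0.3286, 0.1286, 0.2857]
t=2: π = [0.3082, 0.2673, 0.1714, 0.2531]
t=3: π = [0.2974, 0.2662, 0.1566, 0.2799]
t=4: π = [0.3033, 0.2656, 0.1585, 0.2726]
t=5: π = [0.3020, 0.2650, 0.1582, 0.2748]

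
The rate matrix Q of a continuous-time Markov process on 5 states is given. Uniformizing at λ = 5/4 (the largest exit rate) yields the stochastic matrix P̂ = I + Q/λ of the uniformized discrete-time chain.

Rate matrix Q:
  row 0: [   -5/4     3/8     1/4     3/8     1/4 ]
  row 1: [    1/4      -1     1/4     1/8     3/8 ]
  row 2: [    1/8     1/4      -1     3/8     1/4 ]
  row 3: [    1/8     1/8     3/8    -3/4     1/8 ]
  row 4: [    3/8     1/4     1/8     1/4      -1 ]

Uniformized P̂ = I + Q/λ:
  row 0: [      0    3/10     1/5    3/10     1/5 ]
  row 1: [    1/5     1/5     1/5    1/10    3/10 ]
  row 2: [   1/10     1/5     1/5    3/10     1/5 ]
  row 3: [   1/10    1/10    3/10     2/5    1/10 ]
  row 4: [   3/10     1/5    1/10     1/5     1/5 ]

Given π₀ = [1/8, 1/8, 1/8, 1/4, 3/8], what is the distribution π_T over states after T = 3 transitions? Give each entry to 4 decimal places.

π = [0.1438, 0.1869, 0.2078, 0.2695, 0.1921]

t=0: π = [0.1250, 0.1250, 0.1250, 0.2500, 0.3750]
t=1: π = [0.1750, 0.1875, 0.1875, 0.2625, 0.1875]
t=2: π = [0.1388, 0.1913, 0.2075, 0.2700, 0.1925]
t=3: π = [0.1438, 0.1869, 0.2078, 0.2695, 0.1921]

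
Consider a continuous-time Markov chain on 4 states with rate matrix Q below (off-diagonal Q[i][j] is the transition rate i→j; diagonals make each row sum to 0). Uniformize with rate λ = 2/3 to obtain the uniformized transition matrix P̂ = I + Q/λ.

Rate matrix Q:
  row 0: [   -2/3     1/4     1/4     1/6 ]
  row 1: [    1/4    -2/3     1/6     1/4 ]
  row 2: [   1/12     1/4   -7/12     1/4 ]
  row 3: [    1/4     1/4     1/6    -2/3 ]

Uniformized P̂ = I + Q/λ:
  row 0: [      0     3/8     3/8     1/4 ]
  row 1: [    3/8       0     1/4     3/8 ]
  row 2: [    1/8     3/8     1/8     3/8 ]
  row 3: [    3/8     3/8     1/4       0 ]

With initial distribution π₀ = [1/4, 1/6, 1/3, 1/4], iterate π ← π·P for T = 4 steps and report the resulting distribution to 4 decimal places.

π = [0.2288, 0.2706, 0.2467, 0.2538]

t=0: π = [0.2500, 0.1667, 0.3333, 0.2500]
t=1: π = [0.1979, 0.3125, 0.2396, 0.2500]
t=2: π = [0.2409, 0.2578, 0.2448, 0.2565]
t=3: π = [0.2235, 0.2783, 0.2495, 0.2487]
t=4: π = [0.2288, 0.2706, 0.2467, 0.2538]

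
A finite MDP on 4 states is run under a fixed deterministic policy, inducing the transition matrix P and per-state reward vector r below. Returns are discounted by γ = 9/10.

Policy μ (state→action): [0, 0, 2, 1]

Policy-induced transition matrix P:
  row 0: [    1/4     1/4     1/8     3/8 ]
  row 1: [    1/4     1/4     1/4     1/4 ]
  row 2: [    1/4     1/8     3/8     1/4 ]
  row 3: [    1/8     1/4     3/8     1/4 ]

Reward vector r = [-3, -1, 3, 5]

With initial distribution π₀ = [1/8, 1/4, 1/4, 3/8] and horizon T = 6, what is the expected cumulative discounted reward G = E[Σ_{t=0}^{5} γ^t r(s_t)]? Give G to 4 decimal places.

t=0: π = [0.1250, 0.2500, 0.2500, 0.3750], E[r] = 2.0000, γ^t·E[r] = 2.000000, running G = 2.000000
t=1: π = [0.2031, 0.2188, 0.3125, 0.2656], E[r] = 1.4375, γ^t·E[r] = 1.293750, running G = 3.293750
t=2: π = [0.2168, 0.2109, 0.2969, 0.2754], E[r] = 1.4063, γ^t·E[r] = 1.139063, running G = 4.432813
t=3: π = [0.2156, 0.2129, 0.2944, 0.2771], E[r] = 1.4092, γ^t·E[r] = 1.027292, running G = 5.460104
t=4: π = [0.2154, 0.2132, 0.2945, 0.2769], E[r] = 1.4089, γ^t·E[r] = 0.924403, running G = 6.384507
t=5: π = [0.2154, 0.2132, 0.2945, 0.2769], E[r] = 1.4088, γ^t·E[r] = 0.831881, running G = 7.216388

G = 7.2164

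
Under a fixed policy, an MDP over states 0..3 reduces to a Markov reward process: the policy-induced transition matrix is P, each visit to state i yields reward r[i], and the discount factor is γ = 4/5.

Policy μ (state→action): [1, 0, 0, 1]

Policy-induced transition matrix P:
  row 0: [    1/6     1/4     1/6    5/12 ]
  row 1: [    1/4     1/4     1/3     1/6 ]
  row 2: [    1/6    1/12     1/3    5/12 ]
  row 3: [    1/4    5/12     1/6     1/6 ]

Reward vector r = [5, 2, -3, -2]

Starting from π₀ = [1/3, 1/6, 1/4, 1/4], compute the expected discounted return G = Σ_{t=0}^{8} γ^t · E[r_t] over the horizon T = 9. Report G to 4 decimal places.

G = 1.5505

t=0: π = [0.3333, 0.1667, 0.2500, 0.2500], E[r] = 0.7500, γ^t·E[r] = 0.750000, running G = 0.750000
t=1: π = [0.2014, 0.2500, 0.2361, 0.3125], E[r] = 0.1736, γ^t·E[r] = 0.138889, running G = 0.888889
t=2: π = [0.2135, 0.2627, 0.2477, 0.2760], E[r] = 0.2980, γ^t·E[r] = 0.190741, running G = 1.079630
t=3: π = [0.2116, 0.2547, 0.2517, 0.2820], E[r] = 0.2481, γ^t·E[r] = 0.127037, running G = 1.206667
t=4: π = [0.2114, 0.2550, 0.2511, 0.2825], E[r] = 0.2488, γ^t·E[r] = 0.101918, running G = 1.308584
t=5: π = [0.2115, 0.2552, 0.2510, 0.2823], E[r] = 0.2502, γ^t·E[r] = 0.081969, running G = 1.390554
t=6: π = [0.2115, 0.2552, 0.2510, 0.2823], E[r] = 0.2500, γ^t·E[r] = 0.065541, running G = 1.456095
t=7: π = [0.2115, 0.2552, 0.2510, 0.2823], E[r] = 0.2500, γ^t·E[r] = 0.052428, running G = 1.508522
t=8: π = [0.2115, 0.2552, 0.2510, 0.2823], E[r] = 0.2500, γ^t·E[r] = 0.041943, running G = 1.550466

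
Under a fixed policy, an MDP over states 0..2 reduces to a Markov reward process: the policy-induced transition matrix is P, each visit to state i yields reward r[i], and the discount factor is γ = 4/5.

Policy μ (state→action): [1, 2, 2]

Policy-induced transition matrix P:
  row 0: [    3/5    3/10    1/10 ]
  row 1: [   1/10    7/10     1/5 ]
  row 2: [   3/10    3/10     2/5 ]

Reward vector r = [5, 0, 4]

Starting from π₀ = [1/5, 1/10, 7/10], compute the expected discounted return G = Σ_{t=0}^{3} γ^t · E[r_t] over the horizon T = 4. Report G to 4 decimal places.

G = 9.0783

t=0: π = [0.2000, 0.1000, 0.7000], E[r] = 3.8000, γ^t·E[r] = 3.800000, running G = 3.800000
t=1: π = [0.3400, 0.3400, 0.3200], E[r] = 2.9800, γ^t·E[r] = 2.384000, running G = 6.184000
t=2: π = [0.3340, 0.4360, 0.2300], E[r] = 2.5900, γ^t·E[r] = 1.657600, running G = 7.841600
t=3: π = [0.3130, 0.4744, 0.2126], E[r] = 2.4154, γ^t·E[r] = 1.236685, running G = 9.078285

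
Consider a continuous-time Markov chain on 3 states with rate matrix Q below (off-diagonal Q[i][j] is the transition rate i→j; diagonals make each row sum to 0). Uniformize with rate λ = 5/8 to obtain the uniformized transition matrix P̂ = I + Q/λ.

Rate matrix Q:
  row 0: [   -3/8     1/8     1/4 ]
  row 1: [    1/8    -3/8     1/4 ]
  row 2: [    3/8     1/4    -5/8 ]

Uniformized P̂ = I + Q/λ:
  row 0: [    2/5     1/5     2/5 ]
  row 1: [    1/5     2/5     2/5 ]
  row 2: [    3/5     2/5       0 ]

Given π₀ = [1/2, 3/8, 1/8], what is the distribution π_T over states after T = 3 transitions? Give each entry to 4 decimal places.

t=0: π = [0.5000, 0.3750, 0.1250]
t=1: π = [0.3500, 0.3000, 0.3500]
t=2: π = [0.4100, 0.3300, 0.2600]
t=3: π = [0.3860, 0.3180, 0.2960]

π = [0.3860, 0.3180, 0.2960]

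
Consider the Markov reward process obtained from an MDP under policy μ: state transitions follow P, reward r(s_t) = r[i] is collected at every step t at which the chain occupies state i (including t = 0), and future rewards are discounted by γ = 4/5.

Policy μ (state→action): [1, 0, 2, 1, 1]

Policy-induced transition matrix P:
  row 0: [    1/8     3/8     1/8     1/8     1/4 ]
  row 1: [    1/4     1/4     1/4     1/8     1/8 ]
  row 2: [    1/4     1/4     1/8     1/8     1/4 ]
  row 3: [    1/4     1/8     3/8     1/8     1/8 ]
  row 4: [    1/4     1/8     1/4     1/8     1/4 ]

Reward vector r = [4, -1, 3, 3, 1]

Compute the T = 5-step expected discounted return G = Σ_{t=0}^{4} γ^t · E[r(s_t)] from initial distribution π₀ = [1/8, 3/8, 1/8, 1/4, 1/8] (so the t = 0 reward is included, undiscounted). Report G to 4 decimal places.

G = 5.8854

t=0: π = [0.1250, 0.3750, 0.1250, 0.2500, 0.1250], E[r] = 1.3750, γ^t·E[r] = 1.375000, running G = 1.375000
t=1: π = [0.2344, 0.2188, 0.2500, 0.1250, 0.1719], E[r] = 2.0156, γ^t·E[r] = 1.612500, running G = 2.987500
t=2: π = [0.2207, 0.2422, 0.2051, 0.1250, 0.2070], E[r] = 1.8379, γ^t·E[r] = 1.176250, running G = 4.163750
t=3: π = [0.2224, 0.2361, 0.2124, 0.1250, 0.2041], E[r] = 1.8699, γ^t·E[r] = 0.957375, running G = 5.121125
t=4: π = [0.2222, 0.2367, 0.2113, 0.1250, 0.2049], E[r] = 1.8658, γ^t·E[r] = 0.764238, running G = 5.885363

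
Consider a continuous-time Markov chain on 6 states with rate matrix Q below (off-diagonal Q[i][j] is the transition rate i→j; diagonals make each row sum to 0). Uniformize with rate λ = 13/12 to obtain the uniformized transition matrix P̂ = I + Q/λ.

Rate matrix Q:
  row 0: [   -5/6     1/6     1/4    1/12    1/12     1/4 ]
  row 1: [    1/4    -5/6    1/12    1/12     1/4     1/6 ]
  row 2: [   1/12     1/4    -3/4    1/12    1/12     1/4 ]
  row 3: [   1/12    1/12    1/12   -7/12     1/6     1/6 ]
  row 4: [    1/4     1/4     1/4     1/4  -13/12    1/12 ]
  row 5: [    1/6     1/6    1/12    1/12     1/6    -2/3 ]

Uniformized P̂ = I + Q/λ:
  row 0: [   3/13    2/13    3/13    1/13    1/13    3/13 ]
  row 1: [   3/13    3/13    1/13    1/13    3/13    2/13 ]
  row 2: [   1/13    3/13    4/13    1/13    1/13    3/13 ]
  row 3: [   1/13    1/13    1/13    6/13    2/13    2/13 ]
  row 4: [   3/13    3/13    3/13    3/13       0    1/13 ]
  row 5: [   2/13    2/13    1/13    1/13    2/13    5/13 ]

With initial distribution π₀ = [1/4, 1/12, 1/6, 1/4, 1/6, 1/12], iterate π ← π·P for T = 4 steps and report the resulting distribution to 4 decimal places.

t=0: π = [0.2500, 0.0833, 0.1667, 0.2500, 0.1667, 0.0833]
t=1: π = [0.1603, 0.1667, 0.1795, 0.1987, 0.1026, 0.1923]
t=2: π = [0.1578, 0.1731, 0.1588, 0.1691, 0.1248, 0.2165]
t=3: π = [0.1637, 0.1760, 0.1570, 0.1612, 0.1236, 0.2186]
t=4: π = [0.1650, 0.1766, 0.1574, 0.1579, 0.1237, 0.2194]

π = [0.1650, 0.1766, 0.1574, 0.1579, 0.1237, 0.2194]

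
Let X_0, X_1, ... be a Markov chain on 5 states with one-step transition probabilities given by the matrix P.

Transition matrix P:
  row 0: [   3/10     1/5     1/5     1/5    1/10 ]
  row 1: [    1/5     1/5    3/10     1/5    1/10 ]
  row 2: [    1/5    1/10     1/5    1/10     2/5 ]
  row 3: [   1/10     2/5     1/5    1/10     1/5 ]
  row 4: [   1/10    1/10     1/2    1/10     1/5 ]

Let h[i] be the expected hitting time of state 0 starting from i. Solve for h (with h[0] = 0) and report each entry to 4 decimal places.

First-step conditioning: h[0] = 0; for i ≠ 0, h[i] = 1 + Σ_k P[i][k]·h[k].
  h[1] = 1 + 1/5·h[1] + 3/10·h[2] + 1/5·h[3] + 1/10·h[4]
  h[2] = 1 + 1/10·h[1] + 1/5·h[2] + 1/10·h[3] + 2/5·h[4]
  h[3] = 1 + 2/5·h[1] + 1/5·h[2] + 1/10·h[3] + 1/5·h[4]
  h[4] = 1 + 1/10·h[1] + 1/2·h[2] + 1/10·h[3] + 1/5·h[4]
Solving the 4×4 linear system over states ≠ 0 gives exactly h = [0, 10240/1679, 10440/1679, 11250/1679, 11310/1679] (h[0] = 0 is the target).

h = [0.0000, 6.0989, 6.2180, 6.7004, 6.7362]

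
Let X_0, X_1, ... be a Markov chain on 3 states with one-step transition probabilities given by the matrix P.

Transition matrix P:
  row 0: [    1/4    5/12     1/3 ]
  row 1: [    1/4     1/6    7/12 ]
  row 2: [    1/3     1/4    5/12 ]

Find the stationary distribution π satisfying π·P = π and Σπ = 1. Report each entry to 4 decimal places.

π = [0.2865, 0.2749, 0.4386]

Balance equations π_j = Σ_i π_i·P[i][j]:
  π_0 = 1/4·π_0 + 1/4·π_1 + 1/3·π_2
  π_1 = 5/12·π_0 + 1/6·π_1 + 1/4·π_2
  normalize: π_0 + π_1 + π_2 = 1
Solving the linear system gives exactly π = [49/171, 47/171, 25/57].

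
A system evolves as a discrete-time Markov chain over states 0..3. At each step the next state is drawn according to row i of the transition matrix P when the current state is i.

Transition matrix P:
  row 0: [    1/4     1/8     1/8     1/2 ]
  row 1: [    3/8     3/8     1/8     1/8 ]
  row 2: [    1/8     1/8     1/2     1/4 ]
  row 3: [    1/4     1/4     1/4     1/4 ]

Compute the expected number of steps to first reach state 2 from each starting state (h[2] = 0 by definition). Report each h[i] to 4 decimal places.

h = [6.0000, 6.2857, 0.0000, 5.4286]

First-step conditioning: h[2] = 0; for i ≠ 2, h[i] = 1 + Σ_k P[i][k]·h[k].
  h[0] = 1 + 1/4·h[0] + 1/8·h[1] + 1/2·h[3]
  h[1] = 1 + 3/8·h[0] + 3/8·h[1] + 1/8·h[3]
  h[3] = 1 + 1/4·h[0] + 1/4·h[1] + 1/4·h[3]
Solving the 3×3 linear system over states ≠ 2 gives exactly h = [6, 44/7, 0, 38/7] (h[2] = 0 is the target).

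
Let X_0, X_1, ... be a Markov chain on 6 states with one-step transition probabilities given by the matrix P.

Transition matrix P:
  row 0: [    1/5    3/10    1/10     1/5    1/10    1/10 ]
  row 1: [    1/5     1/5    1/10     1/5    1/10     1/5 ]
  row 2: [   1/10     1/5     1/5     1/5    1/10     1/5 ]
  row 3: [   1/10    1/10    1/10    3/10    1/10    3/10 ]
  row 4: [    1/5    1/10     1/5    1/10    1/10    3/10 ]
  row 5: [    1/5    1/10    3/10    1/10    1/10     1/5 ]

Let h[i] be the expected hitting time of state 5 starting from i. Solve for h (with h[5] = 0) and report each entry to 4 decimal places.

First-step conditioning: h[5] = 0; for i ≠ 5, h[i] = 1 + Σ_k P[i][k]·h[k].
  h[0] = 1 + 1/5·h[0] + 3/10·h[1] + 1/10·h[2] + 1/5·h[3] + 1/10·h[4]
  h[1] = 1 + 1/5·h[0] + 1/5·h[1] + 1/10·h[2] + 1/5·h[3] + 1/10·h[4]
  h[2] = 1 + 1/10·h[0] + 1/5·h[1] + 1/5·h[2] + 1/5·h[3] + 1/10·h[4]
  h[3] = 1 + 1/10·h[0] + 1/10·h[1] + 1/10·h[2] + 3/10·h[3] + 1/10·h[4]
  h[4] = 1 + 1/5·h[0] + 1/10·h[1] + 1/5·h[2] + 1/10·h[3] + 1/10·h[4]
Solving the 5×5 linear system over states ≠ 5 gives exactly h = [990/193, 900/193, 890/193, 790/193, 820/193, 0] (h[5] = 0 is the target).

h = [5.1295, 4.6632, 4.6114, 4.0933, 4.2487, 0.0000]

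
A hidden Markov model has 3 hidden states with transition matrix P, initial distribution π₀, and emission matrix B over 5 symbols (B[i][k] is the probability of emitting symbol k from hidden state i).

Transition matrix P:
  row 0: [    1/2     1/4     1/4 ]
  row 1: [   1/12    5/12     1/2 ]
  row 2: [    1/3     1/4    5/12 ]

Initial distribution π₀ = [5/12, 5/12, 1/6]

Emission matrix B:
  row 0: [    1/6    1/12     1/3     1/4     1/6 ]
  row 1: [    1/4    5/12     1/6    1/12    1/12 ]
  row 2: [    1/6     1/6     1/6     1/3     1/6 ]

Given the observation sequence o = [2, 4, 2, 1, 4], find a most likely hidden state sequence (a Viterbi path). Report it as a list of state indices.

t=0: δ = [1.389e-01, 6.944e-02, 2.778e-02]  (obs o_0=2)
t=1: δ = [1.157e-02, 2.894e-03, 5.787e-03]  ψ = [0, 0, 0]  (obs o_1=4)
t=2: δ = [1.929e-03, 4.823e-04, 4.823e-04]  ψ = [0, 0, 0]  (obs o_2=2)
t=3: δ = [8.038e-05, 2.009e-04, 8.038e-05]  ψ = [0, 0, 0]  (obs o_3=1)
t=4: δ = [6.698e-06, 6.977e-06, 1.674e-05]  ψ = [0, 1, 1]  (obs o_4=4)
backtrack: best end state = 2; path = [0, 0, 0, 1, 2]

path = [0, 0, 0, 1, 2]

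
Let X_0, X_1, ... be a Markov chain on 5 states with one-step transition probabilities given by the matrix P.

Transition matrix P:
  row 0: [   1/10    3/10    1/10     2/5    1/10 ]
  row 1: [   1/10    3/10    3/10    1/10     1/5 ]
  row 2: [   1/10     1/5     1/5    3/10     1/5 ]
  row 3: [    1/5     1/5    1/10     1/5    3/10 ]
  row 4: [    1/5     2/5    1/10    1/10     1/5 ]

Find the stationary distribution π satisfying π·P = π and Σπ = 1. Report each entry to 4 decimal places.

Balance equations π_j = Σ_i π_i·P[i][j]:
  π_0 = 1/10·π_0 + 1/10·π_1 + 1/10·π_2 + 1/5·π_3 + 1/5·π_4
  π_1 = 3/10·π_0 + 3/10·π_1 + 1/5·π_2 + 1/5·π_3 + 2/5·π_4
  π_2 = 1/10·π_0 + 3/10·π_1 + 1/5·π_2 + 1/10·π_3 + 1/10·π_4
  π_3 = 2/5·π_0 + 1/10·π_1 + 3/10·π_2 + 1/5·π_3 + 1/10·π_4
  normalize: π_0 + π_1 + π_2 + π_3 + π_4 = 1
Solving the linear system gives exactly π = [129/920, 2869/10120, 881/5060, 1989/10120, 2081/10120].

π = [0.1402, 0.2835, 0.1741, 0.1965, 0.2056]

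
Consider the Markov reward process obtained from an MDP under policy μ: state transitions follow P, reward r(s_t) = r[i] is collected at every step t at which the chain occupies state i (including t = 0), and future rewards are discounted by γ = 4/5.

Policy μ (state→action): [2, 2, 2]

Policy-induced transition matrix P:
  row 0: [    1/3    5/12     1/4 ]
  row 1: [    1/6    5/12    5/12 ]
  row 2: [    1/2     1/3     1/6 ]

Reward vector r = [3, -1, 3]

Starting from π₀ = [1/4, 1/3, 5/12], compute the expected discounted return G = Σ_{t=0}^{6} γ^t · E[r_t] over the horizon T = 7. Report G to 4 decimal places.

t=0: π = [0.2500, 0.3333, 0.4167], E[r] = 1.6667, γ^t·E[r] = 1.666667, running G = 1.666667
t=1: π = [0.3472, 0.3819, 0.2708], E[r] = 1.4722, γ^t·E[r] = 1.177778, running G = 2.844444
t=2: π = [0.3148, 0.3941, 0.2911], E[r] = 1.4236, γ^t·E[r] = 0.911111, running G = 3.755556
t=3: π = [0.3162, 0.3924, 0.2914], E[r] = 1.4304, γ^t·E[r] = 0.732346, running G = 4.487901
t=4: π = [0.3165, 0.3924, 0.2911], E[r] = 1.4305, γ^t·E[r] = 0.585923, running G = 5.073824
t=5: π = [0.3165, 0.3924, 0.2911], E[r] = 1.4304, γ^t·E[r] = 0.468704, running G = 5.542528
t=6: π = [0.3165, 0.3924, 0.2911], E[r] = 1.4304, γ^t·E[r] = 0.374965, running G = 5.917493

G = 5.9175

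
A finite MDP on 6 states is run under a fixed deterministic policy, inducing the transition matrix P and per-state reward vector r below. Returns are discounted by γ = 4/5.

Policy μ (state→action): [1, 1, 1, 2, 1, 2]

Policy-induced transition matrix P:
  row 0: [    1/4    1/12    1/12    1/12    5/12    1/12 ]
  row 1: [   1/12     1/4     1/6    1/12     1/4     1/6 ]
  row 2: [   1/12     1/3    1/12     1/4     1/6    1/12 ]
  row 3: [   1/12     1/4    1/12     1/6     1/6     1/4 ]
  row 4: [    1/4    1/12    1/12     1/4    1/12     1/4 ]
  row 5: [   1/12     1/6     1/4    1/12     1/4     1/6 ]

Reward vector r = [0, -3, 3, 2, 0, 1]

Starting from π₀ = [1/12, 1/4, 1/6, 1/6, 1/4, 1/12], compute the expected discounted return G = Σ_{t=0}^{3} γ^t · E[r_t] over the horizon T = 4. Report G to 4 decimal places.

t=0: π = [0.0833, 0.2500, 0.1667, 0.1667, 0.2500, 0.0833], E[r] = 0.1667, γ^t·E[r] = 0.166667, running G = 0.166667
t=1: π = [0.1389, 0.2014, 0.1181, 0.1667, 0.1944, 0.1806], E[r] = 0.2639, γ^t·E[r] = 0.211111, running G = 0.377778
t=2: π = [0.1389, 0.1892, 0.1302, 0.1493, 0.2170, 0.1753], E[r] = 0.2969, γ^t·E[r] = 0.190000, running G = 0.567778
t=3: π = [0.1427, 0.1869, 0.1283, 0.1536, 0.2137, 0.1748], E[r] = 0.3063, γ^t·E[r] = 0.156815, running G = 0.724593

G = 0.7246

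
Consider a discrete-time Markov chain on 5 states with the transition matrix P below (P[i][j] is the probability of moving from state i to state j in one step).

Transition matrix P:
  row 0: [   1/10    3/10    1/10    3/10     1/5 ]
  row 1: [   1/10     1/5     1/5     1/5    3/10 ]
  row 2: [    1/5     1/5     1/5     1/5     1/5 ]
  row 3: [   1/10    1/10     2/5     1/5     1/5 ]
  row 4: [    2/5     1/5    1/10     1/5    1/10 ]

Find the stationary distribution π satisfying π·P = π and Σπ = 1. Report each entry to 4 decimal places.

π = [0.1805, 0.1962, 0.2056, 0.2180, 0.1997]

Balance equations π_j = Σ_i π_i·P[i][j]:
  π_0 = 1/10·π_0 + 1/10·π_1 + 1/5·π_2 + 1/10·π_3 + 2/5·π_4
  π_1 = 3/10·π_0 + 1/5·π_1 + 1/5·π_2 + 1/10·π_3 + 1/5·π_4
  π_2 = 1/10·π_0 + 1/5·π_1 + 1/5·π_2 + 2/5·π_3 + 1/10·π_4
  π_3 = 3/10·π_0 + 1/5·π_1 + 1/5·π_2 + 1/5·π_3 + 1/5·π_4
  normalize: π_0 + π_1 + π_2 + π_3 + π_4 = 1
Solving the linear system gives exactly π = [2218/12291, 804/4097, 2527/12291, 2680/12291, 818/4097].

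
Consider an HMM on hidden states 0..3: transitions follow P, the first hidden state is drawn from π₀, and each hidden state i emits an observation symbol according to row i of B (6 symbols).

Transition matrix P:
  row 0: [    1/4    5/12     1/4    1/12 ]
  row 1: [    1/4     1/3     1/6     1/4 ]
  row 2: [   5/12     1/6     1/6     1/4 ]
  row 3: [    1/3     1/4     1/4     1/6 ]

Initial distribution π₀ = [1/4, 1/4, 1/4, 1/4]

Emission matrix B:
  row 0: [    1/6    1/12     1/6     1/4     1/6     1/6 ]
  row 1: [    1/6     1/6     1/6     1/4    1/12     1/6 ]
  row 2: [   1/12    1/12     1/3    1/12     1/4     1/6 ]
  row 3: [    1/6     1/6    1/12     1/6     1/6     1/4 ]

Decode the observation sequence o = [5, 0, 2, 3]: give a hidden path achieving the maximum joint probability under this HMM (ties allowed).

path = [3, 0, 2, 0]

t=0: δ = [4.167e-02, 4.167e-02, 4.167e-02, 6.250e-02]  (obs o_0=5)
t=1: δ = [3.472e-03, 2.894e-03, 1.302e-03, 1.736e-03]  ψ = [3, 0, 3, 1]  (obs o_1=0)
t=2: δ = [1.447e-04, 2.411e-04, 2.894e-04, 6.028e-05]  ψ = [0, 0, 0, 1]  (obs o_2=2)
t=3: δ = [3.014e-05, 2.009e-05, 4.019e-06, 1.206e-05]  ψ = [2, 1, 2, 2]  (obs o_3=3)
backtrack: best end state = 0; path = [3, 0, 2, 0]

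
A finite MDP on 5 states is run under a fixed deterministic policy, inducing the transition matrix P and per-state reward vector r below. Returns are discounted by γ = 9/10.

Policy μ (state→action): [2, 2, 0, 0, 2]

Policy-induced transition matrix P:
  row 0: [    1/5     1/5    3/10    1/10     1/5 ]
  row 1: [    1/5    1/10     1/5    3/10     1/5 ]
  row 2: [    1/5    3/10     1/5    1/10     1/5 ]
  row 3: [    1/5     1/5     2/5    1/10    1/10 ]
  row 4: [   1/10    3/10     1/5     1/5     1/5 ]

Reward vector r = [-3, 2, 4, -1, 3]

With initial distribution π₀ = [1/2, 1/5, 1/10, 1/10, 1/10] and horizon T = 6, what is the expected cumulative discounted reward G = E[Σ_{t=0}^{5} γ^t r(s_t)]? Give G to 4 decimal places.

G = 4.2952

t=0: π = [0.5000, 0.2000, 0.1000, 0.1000, 0.1000], E[r] = -0.5000, γ^t·E[r] = -0.500000, running G = -0.500000
t=1: π = [0.1900, 0.2000, 0.2700, 0.1500, 0.1900], E[r] = 1.3300, γ^t·E[r] = 1.197000, running G = 0.697000
t=2: π = [0.1810, 0.2260, 0.2490, 0.1590, 0.1850], E[r] = 1.3010, γ^t·E[r] = 1.053810, running G = 1.750810
t=3: π = [0.1815, 0.2208, 0.2499, 0.1637, 0.1841], E[r] = 1.2853, γ^t·E[r] = 0.936984, running G = 2.687794
t=4: π = [0.1816, 0.2213, 0.2509, 0.1626, 0.1836], E[r] = 1.2898, γ^t·E[r] = 0.846205, running G = 3.533999
t=5: π = [0.1816, 0.2213, 0.2507, 0.1626, 0.1837], E[r] = 1.2890, γ^t·E[r] = 0.761155, running G = 4.295154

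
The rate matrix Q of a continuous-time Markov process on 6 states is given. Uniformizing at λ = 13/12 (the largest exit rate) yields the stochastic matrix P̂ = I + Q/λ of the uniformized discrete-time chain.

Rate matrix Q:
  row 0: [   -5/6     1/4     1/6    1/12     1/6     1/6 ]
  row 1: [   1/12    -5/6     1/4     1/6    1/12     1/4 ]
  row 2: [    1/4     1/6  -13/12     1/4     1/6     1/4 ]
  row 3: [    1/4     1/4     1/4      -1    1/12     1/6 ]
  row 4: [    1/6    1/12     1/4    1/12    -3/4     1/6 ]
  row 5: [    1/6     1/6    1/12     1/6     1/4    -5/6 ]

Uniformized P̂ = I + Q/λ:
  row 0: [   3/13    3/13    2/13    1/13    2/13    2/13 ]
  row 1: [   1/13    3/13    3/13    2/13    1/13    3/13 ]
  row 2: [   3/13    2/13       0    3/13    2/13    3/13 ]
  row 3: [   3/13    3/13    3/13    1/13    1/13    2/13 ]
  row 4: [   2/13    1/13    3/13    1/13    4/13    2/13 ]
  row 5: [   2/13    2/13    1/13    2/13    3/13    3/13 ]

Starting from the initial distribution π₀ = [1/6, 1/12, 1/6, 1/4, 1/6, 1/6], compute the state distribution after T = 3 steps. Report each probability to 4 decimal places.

π = [0.1752, 0.1779, 0.1524, 0.1290, 0.1713, 0.1942]

t=0: π = [0.1667, 0.0833, 0.1667, 0.2500, 0.1667, 0.1667]
t=1: π = [0.1923, 0.1795, 0.1538, 0.1218, 0.1667, 0.1859]
t=2: π = [0.1760, 0.1790, 0.1519, 0.1287, 0.1706, 0.1938]
t=3: π = [0.1752, 0.1779, 0.1524, 0.1290, 0.1713, 0.1942]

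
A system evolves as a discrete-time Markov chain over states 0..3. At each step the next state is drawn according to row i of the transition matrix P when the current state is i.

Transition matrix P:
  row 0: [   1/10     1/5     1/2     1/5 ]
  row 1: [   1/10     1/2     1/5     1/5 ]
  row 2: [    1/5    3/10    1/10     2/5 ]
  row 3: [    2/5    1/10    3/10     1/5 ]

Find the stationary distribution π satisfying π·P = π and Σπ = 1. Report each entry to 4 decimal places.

π = [0.2016, 0.2868, 0.2597, 0.2519]

Balance equations π_j = Σ_i π_i·P[i][j]:
  π_0 = 1/10·π_0 + 1/10·π_1 + 1/5·π_2 + 2/5·π_3
  π_1 = 1/5·π_0 + 1/2·π_1 + 3/10·π_2 + 1/10·π_3
  π_2 = 1/2·π_0 + 1/5·π_1 + 1/10·π_2 + 3/10·π_3
  normalize: π_0 + π_1 + π_2 + π_3 = 1
Solving the linear system gives exactly π = [26/129, 37/129, 67/258, 65/258].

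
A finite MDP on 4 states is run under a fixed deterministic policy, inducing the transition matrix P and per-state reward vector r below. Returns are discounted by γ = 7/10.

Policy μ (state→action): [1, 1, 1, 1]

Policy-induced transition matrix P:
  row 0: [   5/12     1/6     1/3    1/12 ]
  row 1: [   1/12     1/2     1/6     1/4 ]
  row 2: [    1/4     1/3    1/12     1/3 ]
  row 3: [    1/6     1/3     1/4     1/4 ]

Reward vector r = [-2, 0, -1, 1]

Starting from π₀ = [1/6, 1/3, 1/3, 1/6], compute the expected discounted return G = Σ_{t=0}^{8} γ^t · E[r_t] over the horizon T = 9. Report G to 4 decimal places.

G = -1.3146

t=0: π = [0.1667, 0.3333, 0.3333, 0.1667], E[r] = -0.5000, γ^t·E[r] = -0.500000, running G = -0.500000
t=1: π = [0.2083, 0.3611, 0.1806, 0.2500], E[r] = -0.3472, γ^t·E[r] = -0.243056, running G = -0.743056
t=2: π = [0.2037, 0.3588, 0.2072, 0.2303], E[r] = -0.3843, γ^t·E[r] = -0.188287, running G = -0.931343
t=3: π = [0.2050, 0.3592, 0.2025, 0.2333], E[r] = -0.3791, γ^t·E[r] = -0.130048, running G = -1.061390
t=4: π = [0.2049, 0.3590, 0.2034, 0.2327], E[r] = -0.3804, γ^t·E[r] = -0.091329, running G = -1.152719
t=5: π = [0.2049, 0.3590, 0.2033, 0.2328], E[r] = -0.3803, γ^t·E[r] = -0.063911, running G = -1.216630
t=6: π = [0.2049, 0.3590, 0.2033, 0.2328], E[r] = -0.3803, γ^t·E[r] = -0.044744, running G = -1.261374
t=7: π = [0.2049, 0.3590, 0.2033, 0.2328], E[r] = -0.3803, γ^t·E[r] = -0.031321, running G = -1.292695
t=8: π = [0.2049, 0.3590, 0.2033, 0.2328], E[r] = -0.3803, γ^t·E[r] = -0.021925, running G = -1.314620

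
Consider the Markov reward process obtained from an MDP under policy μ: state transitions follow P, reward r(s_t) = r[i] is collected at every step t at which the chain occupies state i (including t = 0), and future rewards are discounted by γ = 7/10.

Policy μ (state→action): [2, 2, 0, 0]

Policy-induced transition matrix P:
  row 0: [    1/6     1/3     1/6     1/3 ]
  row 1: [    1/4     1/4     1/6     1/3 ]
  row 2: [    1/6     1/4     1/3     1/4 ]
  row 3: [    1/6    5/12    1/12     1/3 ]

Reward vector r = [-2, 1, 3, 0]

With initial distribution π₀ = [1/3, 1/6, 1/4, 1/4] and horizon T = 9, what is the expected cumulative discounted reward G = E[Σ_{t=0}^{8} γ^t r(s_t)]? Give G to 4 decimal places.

G = 1.2750

t=0: π = [0.3333, 0.1667, 0.2500, 0.2500], E[r] = 0.2500, γ^t·E[r] = 0.250000, running G = 0.250000
t=1: π = [0.1806, 0.3194, 0.1875, 0.3125], E[r] = 0.5208, γ^t·E[r] = 0.364583, running G = 0.614583
t=2: π = [0.1933, 0.3171, 0.1719, 0.3177], E[r] = 0.4462, γ^t·E[r] = 0.218628, running G = 0.833212
t=3: π = [0.1931, 0.3191, 0.1688, 0.3190], E[r] = 0.4394, γ^t·E[r] = 0.150708, running G = 0.983919
t=4: π = [0.1933, 0.3193, 0.1682, 0.3193], E[r] = 0.4374, γ^t·E[r] = 0.105023, running G = 1.088943
t=5: π = [0.1933, 0.3193, 0.1681, 0.3193], E[r] = 0.4371, γ^t·E[r] = 0.073458, running G = 1.162401
t=6: π = [0.1933, 0.3193, 0.1681, 0.3193], E[r] = 0.4370, γ^t·E[r] = 0.051412, running G = 1.213813
t=7: π = [0.1933, 0.3193, 0.1681, 0.3193], E[r] = 0.4370, γ^t·E[r] = 0.035987, running G = 1.249800
t=8: π = [0.1933, 0.3193, 0.1681, 0.3193], E[r] = 0.4370, γ^t·E[r] = 0.025191, running G = 1.274990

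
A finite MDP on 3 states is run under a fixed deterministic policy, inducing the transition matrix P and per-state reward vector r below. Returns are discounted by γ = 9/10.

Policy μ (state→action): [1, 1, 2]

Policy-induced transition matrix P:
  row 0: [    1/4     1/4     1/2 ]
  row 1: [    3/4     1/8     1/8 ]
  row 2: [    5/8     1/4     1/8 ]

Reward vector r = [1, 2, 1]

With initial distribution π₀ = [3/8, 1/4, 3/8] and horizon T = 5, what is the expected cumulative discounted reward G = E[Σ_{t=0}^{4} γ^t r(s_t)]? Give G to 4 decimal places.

t=0: π = [0.3750, 0.2500, 0.3750], E[r] = 1.2500, γ^t·E[r] = 1.250000, running G = 1.250000
t=1: π = [0.5156, 0.2188, 0.2656], E[r] = 1.2188, γ^t·E[r] = 1.096875, running G = 2.346875
t=2: π = [0.4590, 0.2227, 0.3184], E[r] = 1.2227, γ^t·E[r] = 0.990352, running G = 3.337227
t=3: π = [0.4807, 0.2222, 0.2971], E[r] = 1.2222, γ^t·E[r] = 0.890960, running G = 4.228187
t=4: π = [0.4725, 0.2222, 0.3053], E[r] = 1.2222, γ^t·E[r] = 0.801904, running G = 5.030091

G = 5.0301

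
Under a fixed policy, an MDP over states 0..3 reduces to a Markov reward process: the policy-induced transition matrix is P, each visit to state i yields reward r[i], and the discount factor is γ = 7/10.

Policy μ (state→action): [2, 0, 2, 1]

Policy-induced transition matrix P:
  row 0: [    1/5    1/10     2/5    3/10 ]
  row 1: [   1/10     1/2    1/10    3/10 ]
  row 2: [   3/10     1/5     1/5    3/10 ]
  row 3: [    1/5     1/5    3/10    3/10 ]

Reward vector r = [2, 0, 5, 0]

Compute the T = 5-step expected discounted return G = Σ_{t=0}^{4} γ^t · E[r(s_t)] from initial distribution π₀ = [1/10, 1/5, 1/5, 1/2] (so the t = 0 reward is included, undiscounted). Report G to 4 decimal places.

G = 4.0956

t=0: π = [0.1000, 0.2000, 0.2000, 0.5000], E[r] = 1.2000, γ^t·E[r] = 1.200000, running G = 1.200000
t=1: π = [0.2000, 0.2500, 0.2500, 0.3000], E[r] = 1.6500, γ^t·E[r] = 1.155000, running G = 2.355000
t=2: π = [0.2000, 0.2550, 0.2450, 0.3000], E[r] = 1.6250, γ^t·E[r] = 0.796250, running G = 3.151250
t=3: π = [0.1990, 0.2565, 0.2445, 0.3000], E[r] = 1.6205, γ^t·E[r] = 0.555832, running G = 3.707082
t=4: π = [0.1988, 0.2571, 0.2442, 0.3000], E[r] = 1.6184, γ^t·E[r] = 0.388566, running G = 4.095647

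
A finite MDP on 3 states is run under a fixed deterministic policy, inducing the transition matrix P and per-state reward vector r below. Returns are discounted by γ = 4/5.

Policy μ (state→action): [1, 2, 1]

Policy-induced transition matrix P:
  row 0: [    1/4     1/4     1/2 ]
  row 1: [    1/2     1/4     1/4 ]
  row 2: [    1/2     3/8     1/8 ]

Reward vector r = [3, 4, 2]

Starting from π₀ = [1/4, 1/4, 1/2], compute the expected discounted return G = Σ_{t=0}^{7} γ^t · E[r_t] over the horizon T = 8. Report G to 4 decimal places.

G = 12.2180

t=0: π = [0.2500, 0.2500, 0.5000], E[r] = 2.7500, γ^t·E[r] = 2.750000, running G = 2.750000
t=1: π = [0.4375, 0.3125, 0.2500], E[r] = 3.0625, γ^t·E[r] = 2.450000, running G = 5.200000
t=2: π = [0.3906, 0.2813, 0.3281], E[r] = 2.9531, γ^t·E[r] = 1.890000, running G = 7.090000
t=3: π = [0.4023, 0.2910, 0.3066], E[r] = 2.9844, γ^t·E[r] = 1.528000, running G = 8.618000
t=4: π = [0.3994, 0.2883, 0.3123], E[r] = 2.9761, γ^t·E[r] = 1.219000, running G = 9.837000
t=5: π = [0.4001, 0.2890, 0.3108], E[r] = 2.9782, γ^t·E[r] = 0.975900, running G = 10.812900
t=6: π = [0.4000, 0.2889, 0.3112], E[r] = 2.9777, γ^t·E[r] = 0.780578, running G = 11.593478
t=7: π = [0.4000, 0.2889, 0.3111], E[r] = 2.9778, γ^t·E[r] = 0.624491, running G = 12.217969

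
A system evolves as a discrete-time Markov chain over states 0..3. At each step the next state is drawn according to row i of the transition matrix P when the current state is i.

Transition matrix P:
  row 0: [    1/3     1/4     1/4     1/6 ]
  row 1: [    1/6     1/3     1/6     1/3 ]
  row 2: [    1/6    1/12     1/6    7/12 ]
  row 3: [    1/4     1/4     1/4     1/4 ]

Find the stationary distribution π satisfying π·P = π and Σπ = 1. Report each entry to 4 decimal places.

π = [0.2321, 0.2340, 0.2128, 0.3211]

Balance equations π_j = Σ_i π_i·P[i][j]:
  π_0 = 1/3·π_0 + 1/6·π_1 + 1/6·π_2 + 1/4·π_3
  π_1 = 1/4·π_0 + 1/3·π_1 + 1/12·π_2 + 1/4·π_3
  π_2 = 1/4·π_0 + 1/6·π_1 + 1/6·π_2 + 1/4·π_3
  normalize: π_0 + π_1 + π_2 + π_3 = 1
Solving the linear system gives exactly π = [120/517, 11/47, 10/47, 166/517].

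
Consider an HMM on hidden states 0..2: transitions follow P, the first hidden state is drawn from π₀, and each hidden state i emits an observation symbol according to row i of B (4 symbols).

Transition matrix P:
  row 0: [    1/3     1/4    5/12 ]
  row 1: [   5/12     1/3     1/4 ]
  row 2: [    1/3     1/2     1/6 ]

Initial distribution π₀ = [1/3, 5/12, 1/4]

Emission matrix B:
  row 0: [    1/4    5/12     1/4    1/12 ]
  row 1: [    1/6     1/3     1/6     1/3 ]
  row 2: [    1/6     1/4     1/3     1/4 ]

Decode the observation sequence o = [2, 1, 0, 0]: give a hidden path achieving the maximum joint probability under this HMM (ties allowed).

path = [2, 1, 0, 0]

t=0: δ = [8.333e-02, 6.944e-02, 8.333e-02]  (obs o_0=2)
t=1: δ = [1.206e-02, 1.389e-02, 8.681e-03]  ψ = [1, 2, 0]  (obs o_1=1)
t=2: δ = [1.447e-03, 7.716e-04, 8.372e-04]  ψ = [1, 1, 0]  (obs o_2=0)
t=3: δ = [1.206e-04, 6.977e-05, 1.005e-04]  ψ = [0, 2, 0]  (obs o_3=0)
backtrack: best end state = 0; path = [2, 1, 0, 0]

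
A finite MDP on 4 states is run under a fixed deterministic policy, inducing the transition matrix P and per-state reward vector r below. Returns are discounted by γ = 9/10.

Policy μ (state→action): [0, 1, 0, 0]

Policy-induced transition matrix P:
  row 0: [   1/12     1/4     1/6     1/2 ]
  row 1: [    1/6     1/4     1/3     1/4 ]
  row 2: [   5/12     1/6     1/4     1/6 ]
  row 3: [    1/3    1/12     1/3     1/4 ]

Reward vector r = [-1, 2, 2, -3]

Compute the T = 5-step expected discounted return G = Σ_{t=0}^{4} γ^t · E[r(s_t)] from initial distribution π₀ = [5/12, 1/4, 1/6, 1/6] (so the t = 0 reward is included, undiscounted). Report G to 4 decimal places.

G = -0.8693

t=0: π = [0.4167, 0.2500, 0.1667, 0.1667], E[r] = -0.0833, γ^t·E[r] = -0.083333, running G = -0.083333
t=1: π = [0.2014, 0.2083, 0.2500, 0.3403], E[r] = -0.3056, γ^t·E[r] = -0.275000, running G = -0.358333
t=2: π = [0.2691, 0.1725, 0.2789, 0.2795], E[r] = -0.2049, γ^t·E[r] = -0.165938, running G = -0.524271
t=3: π = [0.2606, 0.1802, 0.2652, 0.2940], E[r] = -0.2518, γ^t·E[r] = -0.183586, running G = -0.707857
t=4: π = [0.2603, 0.1789, 0.2678, 0.2930], E[r] = -0.2460, γ^t·E[r] = -0.161394, running G = -0.869250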